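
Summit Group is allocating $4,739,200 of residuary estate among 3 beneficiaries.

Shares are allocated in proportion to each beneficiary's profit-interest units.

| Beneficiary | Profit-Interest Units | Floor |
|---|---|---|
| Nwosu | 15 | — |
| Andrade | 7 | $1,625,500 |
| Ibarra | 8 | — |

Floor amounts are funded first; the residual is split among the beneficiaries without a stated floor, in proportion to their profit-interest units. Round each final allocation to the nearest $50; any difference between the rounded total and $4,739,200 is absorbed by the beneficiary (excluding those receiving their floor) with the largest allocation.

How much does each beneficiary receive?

Guaranteed amounts: Andrade $1,625,500. Residual $3,113,700.
Residual split over remaining profit-interest units 23: Nwosu 2,030,673.91 → $2,030,650; Ibarra 1,083,026.09 → $1,083,050.

Nwosu: $2,030,650 · Andrade: $1,625,500 · Ibarra: $1,083,050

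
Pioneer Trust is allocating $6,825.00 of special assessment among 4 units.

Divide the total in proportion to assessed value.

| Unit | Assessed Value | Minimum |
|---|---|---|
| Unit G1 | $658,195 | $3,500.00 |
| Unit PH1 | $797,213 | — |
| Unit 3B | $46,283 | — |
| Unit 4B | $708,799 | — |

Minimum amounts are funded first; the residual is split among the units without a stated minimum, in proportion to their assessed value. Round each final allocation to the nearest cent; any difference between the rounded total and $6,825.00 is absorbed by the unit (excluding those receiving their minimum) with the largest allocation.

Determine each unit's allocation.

Unit G1: $3,500.00; Unit PH1: $1,707.62; Unit 3B: $99.14; Unit 4B: $1,518.24

Fund the minimums — Unit G1 $3,500.00. Balance $3,325.00.
Balance split over remaining assessed value 1,552,295: Unit PH1 1,707.6221 → $1,707.62; Unit 3B 99.1377 → $99.14; Unit 4B 1,518.2402 → $1,518.24.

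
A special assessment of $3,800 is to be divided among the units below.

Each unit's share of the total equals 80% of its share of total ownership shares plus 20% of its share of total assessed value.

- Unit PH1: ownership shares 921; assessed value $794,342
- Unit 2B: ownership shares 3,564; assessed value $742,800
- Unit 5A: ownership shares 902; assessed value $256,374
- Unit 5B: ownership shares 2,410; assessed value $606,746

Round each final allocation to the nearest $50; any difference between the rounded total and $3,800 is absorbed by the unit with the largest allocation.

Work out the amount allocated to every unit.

Ownership shares total 7,797; assessed value total 2,400,262.
Blended shares (80% ownership shares + 20% assessed value): Unit PH1 0.1607; Unit 2B 0.4276; Unit 5A 0.1139; Unit 5B 0.2978.
Pro-rata amounts: Unit PH1 610.61; Unit 2B 1,624.77; Unit 5A 432.86; Unit 5B 1,131.76.
At nearest $50: Unit PH1 $600; Unit 2B $1,600; Unit 5A $450; Unit 5B $1,150. Sum = $3,800.
Rounded total matches; no reconciliation needed.

Unit PH1: $600; Unit 2B: $1,600; Unit 5A: $450; Unit 5B: $1,150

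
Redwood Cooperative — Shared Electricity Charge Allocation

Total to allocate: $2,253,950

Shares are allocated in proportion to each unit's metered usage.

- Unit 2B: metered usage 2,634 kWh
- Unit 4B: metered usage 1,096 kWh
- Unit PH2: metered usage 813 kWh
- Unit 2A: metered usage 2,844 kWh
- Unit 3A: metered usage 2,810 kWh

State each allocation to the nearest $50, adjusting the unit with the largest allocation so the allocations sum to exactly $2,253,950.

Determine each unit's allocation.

Unit 2B: $582,200; Unit 4B: $242,250; Unit PH2: $179,700; Unit 2A: $628,700; Unit 3A: $621,100

Metered usage total: 10,197.
Pro-rata amounts: Unit 2B 2,634/10,197 × $2,253,950 = 582,220.68; Unit 4B 1,096/10,197 × $2,253,950 = 242,260.39; Unit PH2 813/10,197 × $2,253,950 = 179,705.93; Unit 2A 2,844/10,197 × $2,253,950 = 628,639.19; Unit 3A 2,810/10,197 × $2,253,950 = 621,123.81.
At nearest $50: Unit 2B $582,200; Unit 4B $242,250; Unit PH2 $179,700; Unit 2A $628,650; Unit 3A $621,100. Sum = $2,253,900.
Difference $2,253,950 − $2,253,900 = +$50 applied to largest allocation (Unit 2A): Unit 2A becomes $628,700.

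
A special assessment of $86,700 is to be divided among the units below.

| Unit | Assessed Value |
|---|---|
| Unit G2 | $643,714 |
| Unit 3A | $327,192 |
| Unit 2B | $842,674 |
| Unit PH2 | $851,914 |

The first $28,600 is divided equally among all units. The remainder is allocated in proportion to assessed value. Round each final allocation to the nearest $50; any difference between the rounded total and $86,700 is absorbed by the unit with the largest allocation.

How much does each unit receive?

Unit G2: $21,200 · Unit 3A: $14,300 · Unit 2B: $25,500 · Unit PH2: $25,700

First tranche $28,600 split equally: $7,150 each.
Remainder $58,100 by assessed value (total 2,665,494): Unit G2 14,031.09 → $14,050; Unit 3A 7,131.83 → $7,150; Unit 2B 18,367.84 → $18,350; Unit PH2 18,569.24 → $18,550.
Totals: Unit G2 $7,150 + $14,050 = $21,200; Unit 3A $7,150 + $7,150 = $14,300; Unit 2B $7,150 + $18,350 = $25,500; Unit PH2 $7,150 + $18,550 = $25,700.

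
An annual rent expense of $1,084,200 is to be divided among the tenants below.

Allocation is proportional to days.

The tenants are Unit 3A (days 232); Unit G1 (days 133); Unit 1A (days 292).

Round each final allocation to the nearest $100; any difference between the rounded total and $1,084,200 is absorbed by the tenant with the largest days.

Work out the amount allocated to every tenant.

Combined days = 657.
Unrounded shares: Unit 3A 232/657 × $1,084,200 = 382,852.97; Unit G1 133/657 × $1,084,200 = 219,480.37; Unit 1A 292/657 × $1,084,200 = 481,866.67.
At nearest $100: Unit 3A $382,900; Unit G1 $219,500; Unit 1A $481,900. Sum = $1,084,300.
Difference $1,084,200 − $1,084,300 = −$100 applied to largest days (Unit 1A): Unit 1A becomes $481,800.

Unit 3A: $382,900; Unit G1: $219,500; Unit 1A: $481,800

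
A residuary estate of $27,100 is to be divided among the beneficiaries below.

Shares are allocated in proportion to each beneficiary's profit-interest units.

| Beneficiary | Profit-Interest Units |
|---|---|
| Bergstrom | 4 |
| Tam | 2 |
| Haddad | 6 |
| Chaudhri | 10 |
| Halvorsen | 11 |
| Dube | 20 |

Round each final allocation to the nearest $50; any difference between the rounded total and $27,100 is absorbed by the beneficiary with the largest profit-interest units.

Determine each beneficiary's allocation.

Bergstrom: $2,050; Tam: $1,000; Haddad: $3,050; Chaudhri: $5,100; Halvorsen: $5,600; Dube: $10,300

Sum of profit-interest units: 53.
Raw shares: Bergstrom 4/53 × $27,100 = 2,045.28; Tam 2/53 × $27,100 = 1,022.64; Haddad 6/53 × $27,100 = 3,067.92; Chaudhri 10/53 × $27,100 = 5,113.21; Halvorsen 11/53 × $27,100 = 5,624.53; Dube 20/53 × $27,100 = 10,226.42.
After rounding ($50): Bergstrom $2,050; Tam $1,000; Haddad $3,050; Chaudhri $5,100; Halvorsen $5,600; Dube $10,250. Sum = $27,050.
Difference $27,100 − $27,050 = +$50 applied to largest profit-interest units (Dube): Dube becomes $10,300.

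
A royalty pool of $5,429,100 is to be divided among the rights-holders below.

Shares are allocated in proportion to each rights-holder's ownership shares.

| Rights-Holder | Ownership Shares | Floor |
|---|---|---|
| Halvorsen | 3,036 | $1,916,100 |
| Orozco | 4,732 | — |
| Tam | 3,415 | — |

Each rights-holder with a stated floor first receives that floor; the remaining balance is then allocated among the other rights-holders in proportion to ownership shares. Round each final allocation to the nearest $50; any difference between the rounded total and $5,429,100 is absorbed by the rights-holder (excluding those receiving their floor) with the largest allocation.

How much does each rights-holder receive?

Halvorsen: $1,916,100 | Orozco: $2,040,450 | Tam: $1,472,550

Fund the minimums — Halvorsen $1,916,100. Residual $3,513,000.
Residual split over remaining ownership shares 8,147: Orozco 2,040,446.30 → $2,040,450; Tam 1,472,553.70 → $1,472,550.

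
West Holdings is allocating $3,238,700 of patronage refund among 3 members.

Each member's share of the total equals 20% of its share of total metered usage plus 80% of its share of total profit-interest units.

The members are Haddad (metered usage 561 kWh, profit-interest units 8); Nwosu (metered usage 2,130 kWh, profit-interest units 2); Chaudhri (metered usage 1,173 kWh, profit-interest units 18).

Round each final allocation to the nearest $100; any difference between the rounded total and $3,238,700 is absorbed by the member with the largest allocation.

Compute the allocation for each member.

Metered usage total 3,864; profit-interest units total 28.
Combined weights (20% metered usage + 80% profit-interest units): Haddad 0.2576; Nwosu 0.1674; Chaudhri 0.5750.
Unrounded shares: Haddad 834,317.28; Nwosu 542,130.22; Chaudhri 1,862,252.50.
After rounding ($100): Haddad $834,300; Nwosu $542,100; Chaudhri $1,862,300. Sum = $3,238,700.
Rounded total matches; no reconciliation needed.

Haddad: $834,300; Nwosu: $542,100; Chaudhri: $1,862,300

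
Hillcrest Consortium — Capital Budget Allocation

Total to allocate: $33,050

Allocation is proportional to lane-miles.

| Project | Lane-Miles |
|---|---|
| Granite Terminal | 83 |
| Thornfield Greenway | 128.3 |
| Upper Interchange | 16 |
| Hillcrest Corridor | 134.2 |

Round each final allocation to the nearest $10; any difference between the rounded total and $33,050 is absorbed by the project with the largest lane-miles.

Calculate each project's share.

Lane-miles total: 83 + 128.3 + 16 + 134.2 = 361.5.
Proportional shares: Granite Terminal 7,588.24; Thornfield Greenway 11,729.78; Upper Interchange 1,462.79; Hillcrest Corridor 12,269.18.
After rounding ($10): Granite Terminal $7,590; Thornfield Greenway $11,730; Upper Interchange $1,460; Hillcrest Corridor $12,270. Sum = $33,050.
Rounded total matches; no reconciliation needed.

Granite Terminal: $7,590 · Thornfield Greenway: $11,730 · Upper Interchange: $1,460 · Hillcrest Corridor: $12,270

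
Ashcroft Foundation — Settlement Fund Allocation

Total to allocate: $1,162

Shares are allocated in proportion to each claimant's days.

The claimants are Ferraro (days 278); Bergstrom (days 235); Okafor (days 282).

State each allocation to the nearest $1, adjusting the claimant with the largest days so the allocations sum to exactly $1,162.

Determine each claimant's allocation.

Ferraro: $406 | Bergstrom: $343 | Okafor: $413

Days total: 795.
Raw shares: Ferraro 278/795 × $1,162 = 406.33; Bergstrom 235/795 × $1,162 = 343.48; Okafor 282/795 × $1,162 = 412.18.
At nearest $1: Ferraro $406; Bergstrom $343; Okafor $412. Sum = $1,161.
Difference $1,162 − $1,161 = +$1 applied to largest days (Okafor): Okafor becomes $413.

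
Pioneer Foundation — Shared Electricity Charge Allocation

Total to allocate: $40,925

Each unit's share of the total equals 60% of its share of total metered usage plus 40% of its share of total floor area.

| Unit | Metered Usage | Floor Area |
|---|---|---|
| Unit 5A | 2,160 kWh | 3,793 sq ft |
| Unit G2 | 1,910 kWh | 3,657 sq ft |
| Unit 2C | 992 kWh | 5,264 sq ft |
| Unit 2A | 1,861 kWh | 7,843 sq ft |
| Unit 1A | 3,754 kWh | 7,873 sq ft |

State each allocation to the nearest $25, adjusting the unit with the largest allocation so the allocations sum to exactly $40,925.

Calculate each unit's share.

Metered usage total 10,677; floor area total 28,430.
Composite weights (60% metered usage + 40% floor area): Unit 5A 0.1747; Unit G2 0.1588; Unit 2C 0.1298; Unit 2A 0.2149; Unit 1A 0.3217.
Proportional shares: Unit 5A 7,151.59; Unit G2 6,498.33; Unit 2C 5,312.42; Unit 2A 8,795.94; Unit 1A 13,166.74.
After rounding ($25): Unit 5A $7,150; Unit G2 $6,500; Unit 2C $5,300; Unit 2A $8,800; Unit 1A $13,175. Sum = $40,925.
Sum already equals the total — no adjustment.

Unit 5A: $7,150 · Unit G2: $6,500 · Unit 2C: $5,300 · Unit 2A: $8,800 · Unit 1A: $13,175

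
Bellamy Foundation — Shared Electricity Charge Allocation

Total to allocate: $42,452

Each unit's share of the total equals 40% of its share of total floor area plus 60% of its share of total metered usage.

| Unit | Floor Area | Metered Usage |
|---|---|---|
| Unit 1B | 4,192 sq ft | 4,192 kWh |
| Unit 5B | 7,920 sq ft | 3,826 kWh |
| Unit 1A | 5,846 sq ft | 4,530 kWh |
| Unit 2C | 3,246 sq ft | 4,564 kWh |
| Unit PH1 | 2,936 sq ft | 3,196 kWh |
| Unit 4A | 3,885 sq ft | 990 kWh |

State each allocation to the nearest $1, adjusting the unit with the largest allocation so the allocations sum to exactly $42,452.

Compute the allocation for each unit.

Unit 1B: $7,553 | Unit 5B: $9,375 | Unit 1A: $8,960 | Unit 2C: $7,425 | Unit PH1: $5,601 | Unit 4A: $3,538

Floor area total 28,025; metered usage total 21,298.
Combined weights (40% floor area + 60% metered usage): Unit 1B 0.1779; Unit 5B 0.2208; Unit 1A 0.2111; Unit 2C 0.1749; Unit PH1 0.1319; Unit 4A 0.0833.
Proportional shares: Unit 1B 7,553.39; Unit 5B 9,374.53; Unit 1A 8,959.81; Unit 2C 7,425.09; Unit PH1 5,601.20; Unit 4A 3,537.97.
At nearest $1: Unit 1B $7,553; Unit 5B $9,375; Unit 1A $8,960; Unit 2C $7,425; Unit PH1 $5,601; Unit 4A $3,538. Sum = $42,452.
Rounded total matches; no reconciliation needed.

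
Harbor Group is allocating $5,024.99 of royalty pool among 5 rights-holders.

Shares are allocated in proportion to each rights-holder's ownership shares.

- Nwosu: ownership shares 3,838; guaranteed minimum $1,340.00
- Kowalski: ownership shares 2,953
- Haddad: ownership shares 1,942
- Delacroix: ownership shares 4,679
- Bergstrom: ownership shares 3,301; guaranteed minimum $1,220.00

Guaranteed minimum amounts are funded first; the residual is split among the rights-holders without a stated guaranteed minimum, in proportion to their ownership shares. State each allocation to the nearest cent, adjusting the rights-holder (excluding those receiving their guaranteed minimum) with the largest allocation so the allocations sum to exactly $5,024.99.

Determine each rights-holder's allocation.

Nwosu: $1,340.00; Kowalski: $760.30; Haddad: $500.00; Delacroix: $1,204.69; Bergstrom: $1,220.00

Fund the minimums — Nwosu $1,340.00; Bergstrom $1,220.00. Balance $2,464.99.
Balance split over remaining ownership shares 9,574: Kowalski 760.3003 → $760.30; Haddad 500.0011 → $500.00; Delacroix 1,204.6886 → $1,204.69.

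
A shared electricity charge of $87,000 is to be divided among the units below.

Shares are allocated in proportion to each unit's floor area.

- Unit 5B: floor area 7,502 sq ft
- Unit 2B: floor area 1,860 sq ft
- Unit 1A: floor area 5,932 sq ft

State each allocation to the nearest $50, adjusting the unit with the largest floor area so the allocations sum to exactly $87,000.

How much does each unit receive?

Sum of floor area: 15,294.
Unrounded shares: Unit 5B 7,502/15,294 × $87,000 = 42,675.17; Unit 2B 1,860/15,294 × $87,000 = 10,580.62; Unit 1A 5,932/15,294 × $87,000 = 33,744.21.
After rounding ($50): Unit 5B $42,700; Unit 2B $10,600; Unit 1A $33,750. Sum = $87,050.
Difference $87,000 − $87,050 = −$50 applied to largest floor area (Unit 5B): Unit 5B becomes $42,650.

Unit 5B: $42,650 | Unit 2B: $10,600 | Unit 1A: $33,750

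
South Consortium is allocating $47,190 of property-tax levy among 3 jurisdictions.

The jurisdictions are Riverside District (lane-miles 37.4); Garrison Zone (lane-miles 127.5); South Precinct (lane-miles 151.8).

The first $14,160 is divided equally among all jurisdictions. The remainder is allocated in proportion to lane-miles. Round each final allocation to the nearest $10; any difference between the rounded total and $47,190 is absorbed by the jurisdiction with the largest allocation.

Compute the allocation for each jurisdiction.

Equal tier: $14,160 ÷ 3 = $4,720 apiece.
Remainder $33,030 by lane-miles (total 316.7): Riverside District 3,900.61 → $3,900; Garrison Zone 13,297.52 → $13,300; South Precinct 15,831.87 → $15,830.
Totals: Riverside District $4,720 + $3,900 = $8,620; Garrison Zone $4,720 + $13,300 = $18,020; South Precinct $4,720 + $15,830 = $20,550.

Riverside District: $8,620; Garrison Zone: $18,020; South Precinct: $20,550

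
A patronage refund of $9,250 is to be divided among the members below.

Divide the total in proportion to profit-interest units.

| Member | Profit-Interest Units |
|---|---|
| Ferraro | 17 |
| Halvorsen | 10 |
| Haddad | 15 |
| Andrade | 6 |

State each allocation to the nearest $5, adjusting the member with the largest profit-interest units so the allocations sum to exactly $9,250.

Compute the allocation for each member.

Ferraro: $3,280 | Halvorsen: $1,925 | Haddad: $2,890 | Andrade: $1,155

Sum of profit-interest units: 48.
Raw shares: Ferraro 17/48 × $9,250 = 3,276.04; Halvorsen 10/48 × $9,250 = 1,927.08; Haddad 15/48 × $9,250 = 2,890.62; Andrade 6/48 × $9,250 = 1,156.25.
At nearest $5: Ferraro $3,275; Halvorsen $1,925; Haddad $2,890; Andrade $1,155. Sum = $9,245.
Difference $9,250 − $9,245 = +$5 applied to largest profit-interest units (Ferraro): Ferraro becomes $3,280.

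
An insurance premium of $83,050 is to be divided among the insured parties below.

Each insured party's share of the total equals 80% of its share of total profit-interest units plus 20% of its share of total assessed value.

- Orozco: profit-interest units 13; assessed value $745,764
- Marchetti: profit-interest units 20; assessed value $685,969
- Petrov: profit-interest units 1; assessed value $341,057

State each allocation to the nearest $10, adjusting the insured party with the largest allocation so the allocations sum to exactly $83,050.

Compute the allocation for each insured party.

Orozco: $32,390 · Marchetti: $45,510 · Petrov: $5,150

Totals — profit-interest units 34, assessed value 1,772,790.
Combined weights (80% profit-interest units + 20% assessed value): Orozco 0.3900; Marchetti 0.5480; Petrov 0.0620.
Raw shares: Orozco 32,390.90; Marchetti 45,509.48; Petrov 5,149.62.
At nearest $10: Orozco $32,390; Marchetti $45,510; Petrov $5,150. Sum = $83,050.
Sum already equals the total — no adjustment.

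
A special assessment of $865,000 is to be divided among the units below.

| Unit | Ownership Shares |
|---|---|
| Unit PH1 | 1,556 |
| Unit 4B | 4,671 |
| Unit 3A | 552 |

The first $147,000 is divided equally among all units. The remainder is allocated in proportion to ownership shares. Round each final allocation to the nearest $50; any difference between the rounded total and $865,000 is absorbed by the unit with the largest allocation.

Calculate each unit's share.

Unit PH1: $213,800 · Unit 4B: $543,750 · Unit 3A: $107,450

Equal tier: $147,000 ÷ 3 = $49,000 apiece.
Remainder $718,000 by ownership shares (total 6,779): Unit PH1 164,804.25 → $164,800; Unit 4B 494,730.49 → $494,750; Unit 3A 58,465.26 → $58,450.
Totals: Unit PH1 $49,000 + $164,800 = $213,800; Unit 4B $49,000 + $494,750 = $543,750; Unit 3A $49,000 + $58,450 = $107,450.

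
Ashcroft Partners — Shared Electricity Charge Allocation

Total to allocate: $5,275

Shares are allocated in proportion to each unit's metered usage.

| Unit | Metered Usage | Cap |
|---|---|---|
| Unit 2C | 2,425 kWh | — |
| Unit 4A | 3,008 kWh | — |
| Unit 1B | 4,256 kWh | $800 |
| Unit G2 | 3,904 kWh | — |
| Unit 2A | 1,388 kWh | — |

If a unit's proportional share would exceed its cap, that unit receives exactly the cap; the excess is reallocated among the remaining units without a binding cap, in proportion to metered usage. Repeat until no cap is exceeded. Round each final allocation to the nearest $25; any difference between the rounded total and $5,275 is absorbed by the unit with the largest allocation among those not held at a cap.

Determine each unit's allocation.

Unit 2C: $1,000 | Unit 4A: $1,250 | Unit 1B: $800 | Unit G2: $1,650 | Unit 2A: $575

Sum of metered usage: 14,981.
Pro-rata shares before constraints: Unit 2C 853.87; Unit 4A 1,059.15; Unit 1B 1,498.59; Unit G2 1,374.65; Unit 2A 488.73.
Held at cap: Unit 1B ($800); remaining pool $4,475 reallocated over remaining metered usage 10,725.
Remaining shares: Unit 2C 1,011.83 → $1,000; Unit 4A 1,255.09 → $1,250; Unit G2 1,628.94 → $1,625; Unit 2A 579.14 → $575.
Rounding difference +$25 applied to Unit G2 → $1,650.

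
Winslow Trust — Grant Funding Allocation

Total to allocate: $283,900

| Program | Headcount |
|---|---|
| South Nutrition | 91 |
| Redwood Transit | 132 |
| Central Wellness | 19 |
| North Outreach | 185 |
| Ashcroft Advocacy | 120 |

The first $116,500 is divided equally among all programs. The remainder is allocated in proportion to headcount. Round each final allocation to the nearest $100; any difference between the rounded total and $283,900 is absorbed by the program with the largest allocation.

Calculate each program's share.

$116,500 shared equally gives $23,300 per program.
Remainder $167,400 by headcount (total 547): South Nutrition 27,848.99 → $27,800; Redwood Transit 40,396.34 → $40,400; Central Wellness 5,814.63 → $5,800; North Outreach 56,616.09 → $56,600; Ashcroft Advocacy 36,723.95 → $36,700.
Rounding difference +$100 on remainder applied to North Outreach.
Totals: South Nutrition $23,300 + $27,800 = $51,100; Redwood Transit $23,300 + $40,400 = $63,700; Central Wellness $23,300 + $5,800 = $29,100; North Outreach $23,300 + $56,700 = $80,000; Ashcroft Advocacy $23,300 + $36,700 = $60,000.

South Nutrition: $51,100 | Redwood Transit: $63,700 | Central Wellness: $29,100 | North Outreach: $80,000 | Ashcroft Advocacy: $60,000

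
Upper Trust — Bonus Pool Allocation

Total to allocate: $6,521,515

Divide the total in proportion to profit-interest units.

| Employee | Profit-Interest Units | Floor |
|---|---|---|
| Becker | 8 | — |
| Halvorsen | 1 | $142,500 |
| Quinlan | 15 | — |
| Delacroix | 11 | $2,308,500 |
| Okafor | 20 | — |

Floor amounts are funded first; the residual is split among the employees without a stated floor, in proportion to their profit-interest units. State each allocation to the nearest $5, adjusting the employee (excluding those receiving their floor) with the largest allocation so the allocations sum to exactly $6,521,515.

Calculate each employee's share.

Becker: $757,305 · Halvorsen: $142,500 · Quinlan: $1,419,945 · Delacroix: $2,308,500 · Okafor: $1,893,265

Minimums first: Halvorsen $142,500; Delacroix $2,308,500. Remaining pool $4,070,515.
Remaining pool split over remaining profit-interest units 43: Becker 757,305.12 → $757,305; Quinlan 1,419,947.09 → $1,419,945; Okafor 1,893,262.79 → $1,893,265.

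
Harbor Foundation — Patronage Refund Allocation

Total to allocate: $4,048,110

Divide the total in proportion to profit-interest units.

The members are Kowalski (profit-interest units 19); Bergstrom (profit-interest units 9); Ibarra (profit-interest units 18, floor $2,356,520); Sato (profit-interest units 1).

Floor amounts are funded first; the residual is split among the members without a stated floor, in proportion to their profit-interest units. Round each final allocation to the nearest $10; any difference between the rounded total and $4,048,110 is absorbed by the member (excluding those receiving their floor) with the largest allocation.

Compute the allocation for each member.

Kowalski: $1,108,280; Bergstrom: $524,980; Ibarra: $2,356,520; Sato: $58,330

Fund the minimums — Ibarra $2,356,520. Remaining pool $1,691,590.
Remaining pool split over remaining profit-interest units 29: Kowalski 1,108,283.10 → $1,108,280; Bergstrom 524,976.21 → $524,980; Sato 58,330.69 → $58,330.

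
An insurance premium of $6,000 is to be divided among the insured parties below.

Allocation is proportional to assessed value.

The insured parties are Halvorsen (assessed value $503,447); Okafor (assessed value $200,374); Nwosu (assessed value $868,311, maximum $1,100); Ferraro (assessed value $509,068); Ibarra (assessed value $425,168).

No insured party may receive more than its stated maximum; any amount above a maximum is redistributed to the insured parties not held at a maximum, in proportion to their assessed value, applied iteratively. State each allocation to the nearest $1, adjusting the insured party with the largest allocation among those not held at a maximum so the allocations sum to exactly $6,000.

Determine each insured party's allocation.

Sum of assessed value: 2,506,368.
Proportional shares (ignoring caps): Halvorsen 1,205.20; Okafor 479.68; Nwosu 2,078.65; Ferraro 1,218.66; Ibarra 1,017.81.
Cap binds for Nwosu ($1,100); balance $4,900 reallocated over remaining assessed value 1,638,057.
Remaining shares: Halvorsen 1,505.99 → $1,506; Okafor 599.39 → $599; Ferraro 1,522.80 → $1,523; Ibarra 1,271.83 → $1,272.

Halvorsen: $1,506; Okafor: $599; Nwosu: $1,100; Ferraro: $1,523; Ibarra: $1,272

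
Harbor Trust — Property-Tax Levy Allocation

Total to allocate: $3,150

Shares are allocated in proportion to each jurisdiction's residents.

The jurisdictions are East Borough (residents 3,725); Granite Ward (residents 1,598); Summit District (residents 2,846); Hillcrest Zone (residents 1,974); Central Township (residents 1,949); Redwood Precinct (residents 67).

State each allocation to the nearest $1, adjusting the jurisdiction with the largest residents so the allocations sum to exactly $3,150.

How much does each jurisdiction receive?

East Borough: $966 | Granite Ward: $414 | Summit District: $737 | Hillcrest Zone: $511 | Central Township: $505 | Redwood Precinct: $17

Residents total: 12,159.
Pro-rata amounts: East Borough 3,725/12,159 × $3,150 = 965.03; Granite Ward 1,598/12,159 × $3,150 = 413.99; Summit District 2,846/12,159 × $3,150 = 737.31; Hillcrest Zone 1,974/12,159 × $3,150 = 511.40; Central Township 1,949/12,159 × $3,150 = 504.92; Redwood Precinct 67/12,159 × $3,150 = 17.36.
After rounding ($1): East Borough $965; Granite Ward $414; Summit District $737; Hillcrest Zone $511; Central Township $505; Redwood Precinct $17. Sum = $3,149.
Difference $3,150 − $3,149 = +$1 applied to largest residents (East Borough): East Borough becomes $966.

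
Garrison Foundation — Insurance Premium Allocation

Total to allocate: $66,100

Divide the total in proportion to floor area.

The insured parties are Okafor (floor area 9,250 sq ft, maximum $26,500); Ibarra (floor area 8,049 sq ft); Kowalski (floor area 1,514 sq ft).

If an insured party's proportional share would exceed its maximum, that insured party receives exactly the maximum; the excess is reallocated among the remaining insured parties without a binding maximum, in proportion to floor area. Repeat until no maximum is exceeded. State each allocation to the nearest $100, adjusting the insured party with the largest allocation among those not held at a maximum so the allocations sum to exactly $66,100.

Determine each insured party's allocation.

Okafor: $26,500; Ibarra: $33,300; Kowalski: $6,300

Floor area total: 18,813.
Pro-rata shares before constraints: Okafor 32,500.13; Ibarra 28,280.39; Kowalski 5,319.48.
Held at cap: Okafor ($26,500); remaining pool $39,600 reallocated over remaining floor area 9,563.
Shares after redistribution: Ibarra 33,330.59 → $33,300; Kowalski 6,269.41 → $6,300.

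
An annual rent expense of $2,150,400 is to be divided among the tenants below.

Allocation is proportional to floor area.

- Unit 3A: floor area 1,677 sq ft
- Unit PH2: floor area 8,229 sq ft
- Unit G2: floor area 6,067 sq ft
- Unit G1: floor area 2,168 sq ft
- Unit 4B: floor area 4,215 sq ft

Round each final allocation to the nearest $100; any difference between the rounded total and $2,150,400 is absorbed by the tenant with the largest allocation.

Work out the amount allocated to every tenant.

Unit 3A: $161,300 | Unit PH2: $791,600 | Unit G2: $583,600 | Unit G1: $208,500 | Unit 4B: $405,400

Combined floor area = 22,356.
Unrounded shares: Unit 3A 1,677/22,356 × $2,150,400 = 161,308.86; Unit PH2 8,229/22,356 × $2,150,400 = 791,538.81; Unit G2 6,067/22,356 × $2,150,400 = 583,578.31; Unit G1 2,168/22,356 × $2,150,400 = 208,537.63; Unit 4B 4,215/22,356 × $2,150,400 = 405,436.39.
After rounding ($100): Unit 3A $161,300; Unit PH2 $791,500; Unit G2 $583,600; Unit G1 $208,500; Unit 4B $405,400. Sum = $2,150,300.
Difference $2,150,400 − $2,150,300 = +$100 applied to largest allocation (Unit PH2): Unit PH2 becomes $791,600.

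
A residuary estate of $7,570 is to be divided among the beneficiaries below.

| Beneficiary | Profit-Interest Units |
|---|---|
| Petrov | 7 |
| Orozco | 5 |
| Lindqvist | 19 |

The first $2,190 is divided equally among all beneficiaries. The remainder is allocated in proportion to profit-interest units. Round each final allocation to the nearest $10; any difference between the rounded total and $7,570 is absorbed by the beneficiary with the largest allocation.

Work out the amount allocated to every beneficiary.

Petrov: $1,940; Orozco: $1,600; Lindqvist: $4,030

Equal tier: $2,190 ÷ 3 = $730 apiece.
Remainder $5,380 by profit-interest units (total 31): Petrov 1,214.84 → $1,210; Orozco 867.74 → $870; Lindqvist 3,297.42 → $3,300.
Totals: Petrov $730 + $1,210 = $1,940; Orozco $730 + $870 = $1,600; Lindqvist $730 + $3,300 = $4,030.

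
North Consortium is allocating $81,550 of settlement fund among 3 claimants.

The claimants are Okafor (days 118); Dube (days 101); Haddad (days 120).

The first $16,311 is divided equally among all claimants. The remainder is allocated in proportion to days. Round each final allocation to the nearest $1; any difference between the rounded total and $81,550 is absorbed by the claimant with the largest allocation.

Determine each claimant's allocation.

Okafor: $28,146 · Dube: $24,874 · Haddad: $28,530

$16,311 shared equally gives $5,437 per claimant.
Remainder $65,239 by days (total 339): Okafor 22,708.56 → $22,709; Dube 19,436.99 → $19,437; Haddad 23,093.45 → $23,093.
Totals: Okafor $5,437 + $22,709 = $28,146; Dube $5,437 + $19,437 = $24,874; Haddad $5,437 + $23,093 = $28,530.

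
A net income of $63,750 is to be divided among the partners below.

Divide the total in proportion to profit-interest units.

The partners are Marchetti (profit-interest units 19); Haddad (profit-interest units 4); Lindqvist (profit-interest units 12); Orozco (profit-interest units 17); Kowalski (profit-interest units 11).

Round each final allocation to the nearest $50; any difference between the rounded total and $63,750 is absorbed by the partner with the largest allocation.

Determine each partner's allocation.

Combined profit-interest units = 63.
Unrounded shares: Marchetti 19/63 × $63,750 = 19,226.19; Haddad 4/63 × $63,750 = 4,047.62; Lindqvist 12/63 × $63,750 = 12,142.86; Orozco 17/63 × $63,750 = 17,202.38; Kowalski 11/63 × $63,750 = 11,130.95.
At nearest $50: Marchetti $19,250; Haddad $4,050; Lindqvist $12,150; Orozco $17,200; Kowalski $11,150. Sum = $63,800.
Difference $63,750 − $63,800 = −$50 applied to largest allocation (Marchetti): Marchetti becomes $19,200.

Marchetti: $19,200 | Haddad: $4,050 | Lindqvist: $12,150 | Orozco: $17,200 | Kowalski: $11,150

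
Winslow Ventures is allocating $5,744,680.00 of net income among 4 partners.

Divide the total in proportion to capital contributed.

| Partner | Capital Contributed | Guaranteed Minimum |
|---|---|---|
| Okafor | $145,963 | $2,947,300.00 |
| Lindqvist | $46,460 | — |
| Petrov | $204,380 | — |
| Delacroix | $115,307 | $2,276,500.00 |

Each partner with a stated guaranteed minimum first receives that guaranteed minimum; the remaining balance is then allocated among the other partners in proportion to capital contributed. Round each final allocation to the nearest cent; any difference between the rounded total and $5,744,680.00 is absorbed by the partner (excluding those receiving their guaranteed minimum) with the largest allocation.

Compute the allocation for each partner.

Okafor: $2,947,300.00 | Lindqvist: $96,476.18 | Petrov: $424,403.82 | Delacroix: $2,276,500.00

Guaranteed amounts: Okafor $2,947,300.00; Delacroix $2,276,500.00. Remaining pool $520,880.00.
Remaining pool split over remaining capital contributed 250,840: Lindqvist 96,476.1792 → $96,476.18; Petrov 424,403.8208 → $424,403.82.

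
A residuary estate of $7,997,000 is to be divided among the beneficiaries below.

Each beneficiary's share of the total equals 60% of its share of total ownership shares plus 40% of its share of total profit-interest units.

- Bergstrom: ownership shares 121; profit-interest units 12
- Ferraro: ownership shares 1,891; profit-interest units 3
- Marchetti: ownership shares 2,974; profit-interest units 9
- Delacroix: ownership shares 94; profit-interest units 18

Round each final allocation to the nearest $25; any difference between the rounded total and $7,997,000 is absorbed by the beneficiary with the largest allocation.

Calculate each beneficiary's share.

Totals — ownership shares 5,080, profit-interest units 42.
Composite weights (60% ownership shares + 40% profit-interest units): Bergstrom 0.1286; Ferraro 0.2519; Marchetti 0.4370; Delacroix 0.1825.
Unrounded shares: Bergstrom 1,028,230.69; Ferraro 2,014,587.33; Marchetti 3,494,482.10; Delacroix 1,459,699.88.
Rounded to nearest $25: Bergstrom $1,028,225; Ferraro $2,014,575; Marchetti $3,494,475; Delacroix $1,459,700. Sum = $7,996,975.
Difference $7,997,000 − $7,996,975 = +$25 applied to largest allocation (Marchetti): Marchetti becomes $3,494,500.

Bergstrom: $1,028,225; Ferraro: $2,014,575; Marchetti: $3,494,500; Delacroix: $1,459,700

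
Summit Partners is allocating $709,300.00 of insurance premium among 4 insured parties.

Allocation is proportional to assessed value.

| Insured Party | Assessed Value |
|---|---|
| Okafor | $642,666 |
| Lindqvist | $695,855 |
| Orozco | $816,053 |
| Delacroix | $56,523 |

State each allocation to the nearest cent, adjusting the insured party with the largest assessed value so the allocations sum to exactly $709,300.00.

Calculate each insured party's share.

Assessed value total: 642,666 + 695,855 + 816,053 + 56,523 = 2,211,097.
Unrounded shares: Okafor 206,161.4637; Lindqvist 223,224.0157; Orozco 261,782.4514; Delacroix 18,132.0692.
After rounding (cent): Okafor $206,161.46; Lindqvist $223,224.02; Orozco $261,782.45; Delacroix $18,132.07. Sum = $709,300.00.
No rounding difference to absorb.

Okafor: $206,161.46 | Lindqvist: $223,224.02 | Orozco: $261,782.45 | Delacroix: $18,132.07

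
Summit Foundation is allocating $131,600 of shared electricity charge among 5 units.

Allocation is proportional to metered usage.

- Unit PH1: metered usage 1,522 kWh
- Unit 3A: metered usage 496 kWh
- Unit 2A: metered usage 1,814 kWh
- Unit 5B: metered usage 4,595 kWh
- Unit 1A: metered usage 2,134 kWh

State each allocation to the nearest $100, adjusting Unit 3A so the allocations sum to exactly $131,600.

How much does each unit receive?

Unit PH1: $19,000; Unit 3A: $6,100; Unit 2A: $22,600; Unit 5B: $57,300; Unit 1A: $26,600

Sum of metered usage: 10,561.
Unrounded shares: Unit PH1 1,522/10,561 × $131,600 = 18,965.55; Unit 3A 496/10,561 × $131,600 = 6,180.63; Unit 2A 1,814/10,561 × $131,600 = 22,604.15; Unit 5B 4,595/10,561 × $131,600 = 57,258.02; Unit 1A 2,134/10,561 × $131,600 = 26,591.65.
After rounding ($100): Unit PH1 $19,000; Unit 3A $6,200; Unit 2A $22,600; Unit 5B $57,300; Unit 1A $26,600. Sum = $131,700.
Difference $131,600 − $131,700 = −$100 applied to Unit 3A: Unit 3A becomes $6,100.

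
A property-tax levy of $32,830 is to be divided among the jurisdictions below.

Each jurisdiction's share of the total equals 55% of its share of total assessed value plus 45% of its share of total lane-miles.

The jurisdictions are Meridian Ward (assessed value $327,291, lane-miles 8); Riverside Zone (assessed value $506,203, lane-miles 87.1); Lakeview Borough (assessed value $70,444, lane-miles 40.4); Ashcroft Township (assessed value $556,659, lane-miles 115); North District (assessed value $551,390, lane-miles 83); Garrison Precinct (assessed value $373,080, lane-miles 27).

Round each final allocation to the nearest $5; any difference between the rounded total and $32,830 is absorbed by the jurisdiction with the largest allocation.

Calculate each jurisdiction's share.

Meridian Ward: $2,805; Riverside Zone: $7,400; Lakeview Borough: $2,190; Ashcroft Township: $8,930; North District: $7,575; Garrison Precinct: $3,930

Totals — assessed value 2,385,067, lane-miles 360.5.
Blended shares (55% assessed value + 45% lane-miles): Meridian Ward 0.0855; Riverside Zone 0.2255; Lakeview Borough 0.0667; Ashcroft Township 0.2719; North District 0.2308; Garrison Precinct 0.1197.
Proportional shares: Meridian Ward 2,805.65; Riverside Zone 7,401.69; Lakeview Borough 2,188.92; Ashcroft Township 8,927.04; North District 7,575.77; Garrison Precinct 3,930.93.
At nearest $5: Meridian Ward $2,805; Riverside Zone $7,400; Lakeview Borough $2,190; Ashcroft Township $8,925; North District $7,575; Garrison Precinct $3,930. Sum = $32,825.
Difference $32,830 − $32,825 = +$5 applied to largest allocation (Ashcroft Township): Ashcroft Township becomes $8,930.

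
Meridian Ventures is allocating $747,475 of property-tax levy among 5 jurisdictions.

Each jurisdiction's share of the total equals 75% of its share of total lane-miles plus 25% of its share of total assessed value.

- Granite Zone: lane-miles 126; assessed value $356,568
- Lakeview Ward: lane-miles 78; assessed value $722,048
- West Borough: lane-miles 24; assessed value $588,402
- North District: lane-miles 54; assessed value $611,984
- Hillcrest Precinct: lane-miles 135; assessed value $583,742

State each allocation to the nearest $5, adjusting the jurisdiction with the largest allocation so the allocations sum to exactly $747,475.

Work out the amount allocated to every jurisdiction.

Granite Zone: $192,665 | Lakeview Ward: $151,995 | West Borough: $70,675 | North District: $112,545 | Hillcrest Precinct: $219,595

Totals — lane-miles 417, assessed value 2,862,744.
Composite weights (75% lane-miles + 25% assessed value): Granite Zone 0.2578; Lakeview Ward 0.2033; West Borough 0.0945; North District 0.1506; Hillcrest Precinct 0.2938.
Raw shares: Granite Zone 192,667.18; Lakeview Ward 151,994.07; West Borough 70,673.69; North District 112,544.42; Hillcrest Precinct 219,595.63.
Rounded to nearest $5: Granite Zone $192,665; Lakeview Ward $151,995; West Borough $70,675; North District $112,545; Hillcrest Precinct $219,595. Sum = $747,475.
Sum already equals the total — no adjustment.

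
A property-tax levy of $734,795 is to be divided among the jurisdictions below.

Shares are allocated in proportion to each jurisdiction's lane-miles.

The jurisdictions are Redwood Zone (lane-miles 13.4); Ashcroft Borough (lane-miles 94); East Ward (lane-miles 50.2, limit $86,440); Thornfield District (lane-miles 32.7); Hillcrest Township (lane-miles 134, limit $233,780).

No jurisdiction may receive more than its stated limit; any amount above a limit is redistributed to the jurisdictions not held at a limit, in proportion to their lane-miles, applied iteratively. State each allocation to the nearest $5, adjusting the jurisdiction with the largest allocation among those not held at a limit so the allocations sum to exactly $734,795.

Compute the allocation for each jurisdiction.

Sum of lane-miles: 324.3.
Unconstrained shares: Redwood Zone 30,361.56; Ashcroft Borough 212,984.06; East Ward 113,742.55; Thornfield District 74,091.26; Hillcrest Township 303,615.57.
Cap binds for East Ward ($86,440), Hillcrest Township ($233,780); balance $414,575 reallocated over remaining lane-miles 140.1.
Shares after redistribution: Redwood Zone 39,652.43 → $39,650; Ashcroft Borough 278,158.82 → $278,160; Thornfield District 96,763.76 → $96,765.

Redwood Zone: $39,650 · Ashcroft Borough: $278,160 · East Ward: $86,440 · Thornfield District: $96,765 · Hillcrest Township: $233,780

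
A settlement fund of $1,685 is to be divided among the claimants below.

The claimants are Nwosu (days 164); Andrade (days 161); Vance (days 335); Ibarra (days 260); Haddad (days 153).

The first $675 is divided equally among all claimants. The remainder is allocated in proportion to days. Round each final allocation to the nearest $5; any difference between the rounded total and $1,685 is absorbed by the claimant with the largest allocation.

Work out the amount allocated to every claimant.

Nwosu: $290 · Andrade: $285 · Vance: $450 · Ibarra: $380 · Haddad: $280

First tranche $675 split equally: $135 each.
Remainder $1,010 by days (total 1,073): Nwosu 154.37 → $155; Andrade 151.55 → $150; Vance 315.33 → $315; Ibarra 244.73 → $245; Haddad 144.02 → $145.
Totals: Nwosu $135 + $155 = $290; Andrade $135 + $150 = $285; Vance $135 + $315 = $450; Ibarra $135 + $245 = $380; Haddad $135 + $145 = $280.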